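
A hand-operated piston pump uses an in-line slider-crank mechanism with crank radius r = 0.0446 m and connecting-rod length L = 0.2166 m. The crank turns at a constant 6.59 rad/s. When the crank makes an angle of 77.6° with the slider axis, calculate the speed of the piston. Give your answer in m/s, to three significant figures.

0.300

ω = 6.59 rad/s
For an in-line slider-crank, x = r cosθ + √(L² − r² sin²θ), so v = −rω sinθ·[1 + r cosθ/√(L² − r² sin²θ)].
With r = 0.0446 m, L = 0.2166 m, θ = 77.6°: √(L² − r² sin²θ) = 0.21217 m.
v = −0.0446·6.59·0.97667·[1 + 0.0446·0.21474/0.21217] = -0.30001 m/s.
|v| = 0.30001 m/s.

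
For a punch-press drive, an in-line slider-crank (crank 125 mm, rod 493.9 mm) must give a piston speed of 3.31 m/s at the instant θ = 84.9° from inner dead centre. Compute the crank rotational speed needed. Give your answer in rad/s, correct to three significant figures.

26.0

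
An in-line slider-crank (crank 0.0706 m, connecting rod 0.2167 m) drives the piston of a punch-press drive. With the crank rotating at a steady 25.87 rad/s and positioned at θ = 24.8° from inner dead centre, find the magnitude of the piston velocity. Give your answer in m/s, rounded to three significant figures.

ω = 25.87 rad/s
For an in-line slider-crank, x = r cosθ + √(L² − r² sin²θ), so v = −rω sinθ·[1 + r cosθ/√(L² − r² sin²θ)].
With r = 0.0706 m, L = 0.2167 m, θ = 24.8°: √(L² − r² sin²θ) = 0.21467 m.
v = −0.0706·25.87·0.41945·[1 + 0.0706·0.90778/0.21467] = -0.99482 m/s.
|v| = 0.99482 m/s.

0.995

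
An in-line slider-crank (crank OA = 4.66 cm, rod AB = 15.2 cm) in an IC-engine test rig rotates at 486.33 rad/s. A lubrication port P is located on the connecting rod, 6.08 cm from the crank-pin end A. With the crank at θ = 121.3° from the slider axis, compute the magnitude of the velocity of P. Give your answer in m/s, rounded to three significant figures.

19.4

ω = 486.3 rad/s.  Crank-pin speed |V_A| = rω = 22.663 m/s, perpendicular to OA.
Rod angle: sinφ = −(r/L) sinθ ⇒ φ = -15.186°; ω_rod = −rω cosθ/√(L²−r²sin²θ) = +80.262 rad/s.
V_P = V_A + ω_rod × AP, with AP = 0.0608 m along the rod.
Components: V_Px = −rω sinθ − a·ω_rod·sinφ = -18.086 m/s;  V_Py = rω cosθ + a·ω_rod·cosφ = -7.0643 m/s.
|V_P| = √(V_Px² + V_Py²) = 19.417 m/s.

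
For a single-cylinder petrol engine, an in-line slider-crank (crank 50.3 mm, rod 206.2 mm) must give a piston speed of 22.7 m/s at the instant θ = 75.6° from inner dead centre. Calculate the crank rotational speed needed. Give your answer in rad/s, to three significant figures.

439

For an in-line slider-crank, |v_piston| = rω|sinθ|·[1 + r cosθ/√(L² − r² sin²θ)].
With r = 0.0503 m, L = 0.2062 m, θ = 75.6°: the bracketed kinematic factor |dx/dθ| = 0.051761 m.
ω = v/|dx/dθ| = 22.7/0.051761 = 438.55 rad/s.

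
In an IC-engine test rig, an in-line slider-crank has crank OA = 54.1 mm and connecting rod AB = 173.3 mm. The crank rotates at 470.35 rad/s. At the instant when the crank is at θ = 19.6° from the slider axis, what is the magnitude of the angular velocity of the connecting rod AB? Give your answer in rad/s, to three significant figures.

ω = 470.4 rad/s
The rod makes angle φ with the slider axis where L sinφ = r sinθ; differentiating, L cosφ·φ̇ = r ω cosθ.
L cosφ = √(L² − r² sin²θ) = 0.17235 m.
|ω_rod| = r ω |cosθ| / √(L² − r² sin²θ) = 0.0541·470.4·0.94206/0.17235 = 139.09 rad/s.

139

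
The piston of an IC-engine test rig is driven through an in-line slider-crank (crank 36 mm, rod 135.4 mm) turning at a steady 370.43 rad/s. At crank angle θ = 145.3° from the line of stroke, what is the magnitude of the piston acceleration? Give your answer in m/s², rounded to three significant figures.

3570

ω = 370.4 rad/s
x(θ) = r cosθ + √(L² − r² sin²θ); with ω constant, a = ω²·d²x/dθ².
d²x/dθ² = −r cosθ − r²(cos2θ)/√u − r⁴ sin²2θ/(4u^{3/2}),  u = L² − r² sin²θ = 0.0179132 m².
Substituting r = 0.036 m, L = 0.1354 m, θ = 145.3°: d²x/dθ² = +0.026037 m.
a = ω²·d²x/dθ² = (370.4)²·(+0.026037) = +3572.7 m/s²;  |a| = 3572.7 m/s².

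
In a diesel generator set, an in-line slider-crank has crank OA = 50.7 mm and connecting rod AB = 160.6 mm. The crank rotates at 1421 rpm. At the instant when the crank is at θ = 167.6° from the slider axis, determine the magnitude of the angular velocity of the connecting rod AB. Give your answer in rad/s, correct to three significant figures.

46.0

ω = 148.8 rad/s (converted from 1421 rpm).
The rod makes angle φ with the slider axis where L sinφ = r sinθ; differentiating, L cosφ·φ̇ = r ω cosθ.
L cosφ = √(L² − r² sin²θ) = 0.16023 m.
|ω_rod| = r ω |cosθ| / √(L² − r² sin²θ) = 0.0507·148.8·0.97667/0.16023 = 45.987 rad/s.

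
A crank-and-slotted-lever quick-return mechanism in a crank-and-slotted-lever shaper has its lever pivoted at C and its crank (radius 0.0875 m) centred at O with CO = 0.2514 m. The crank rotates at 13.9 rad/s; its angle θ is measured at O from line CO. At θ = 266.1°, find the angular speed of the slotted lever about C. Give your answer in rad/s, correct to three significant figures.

1.26

ω = 13.9 rad/s
Crank pin A relative to C: A = (d + r cosθ, r sinθ); lever angle φ = atan2(r sinθ, d + r cosθ).
Differentiating tanφ: φ̇ = rω(d cosθ + r)/(d² + r² + 2dr cosθ).
d² + r² + 2dr cosθ = |CA|² = 0.0678659 m²;  d cosθ + r = +0.070401 m.
|ω_lever| = |0.0875·13.9·+0.070401| / 0.0678659 = 1.2617 rad/s.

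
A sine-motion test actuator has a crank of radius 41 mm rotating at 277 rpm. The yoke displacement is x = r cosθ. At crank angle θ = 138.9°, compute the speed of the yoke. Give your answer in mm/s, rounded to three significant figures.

782

ω = 29.01 rad/s (from 277 rpm).
x = r cosθ ⇒ ẋ = −rω sinθ.
|v| = rω|sinθ| = 0.041·29.01·|sin 138.9°| = 0.78182 m/s = 781.82 mm/s.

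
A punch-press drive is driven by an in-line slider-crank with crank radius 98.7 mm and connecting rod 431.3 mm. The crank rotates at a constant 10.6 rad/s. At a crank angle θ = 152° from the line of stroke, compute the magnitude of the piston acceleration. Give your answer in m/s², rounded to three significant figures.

8.34

ω = 10.6 rad/s
x(θ) = r cosθ + √(L² − r² sin²θ); with ω constant, a = ω²·d²x/dθ².
d²x/dθ² = −r cosθ − r²(cos2θ)/√u − r⁴ sin²2θ/(4u^{3/2}),  u = L² − r² sin²θ = 0.183873 m².
Substituting r = 0.0987 m, L = 0.4313 m, θ = 152°: d²x/dθ² = +0.074236 m.
a = ω²·d²x/dθ² = (10.6)²·(+0.074236) = +8.3412 m/s²;  |a| = 8.3412 m/s².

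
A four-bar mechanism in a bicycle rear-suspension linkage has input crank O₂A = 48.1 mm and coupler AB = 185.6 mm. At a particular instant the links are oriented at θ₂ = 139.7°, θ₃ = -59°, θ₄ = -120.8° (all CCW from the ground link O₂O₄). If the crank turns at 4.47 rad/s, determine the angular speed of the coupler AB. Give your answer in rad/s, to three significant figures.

1.30

ω₂ = 4.47 rad/s
Differentiating the loop-closure r₂e^{iθ₂}+r₃e^{iθ₃}=r₁+r₄e^{iθ₄} gives r₂ω₂e^{iθ₂}+r₃ω₃e^{iθ₃}=r₄ω₄e^{iθ₄}.
Eliminating the other unknown: ω₃ = r₂ω₂ sin(θ₄−θ₂) / [r₃ sin(θ₃−θ₄)].
Numerator sine = +0.98629; denominator sine = +0.88130.
Result = 0.0481·4.47·(+0.98629) / (0.1856·(+0.88130)) = +1.2964 rad/s; magnitude 1.2964 rad/s.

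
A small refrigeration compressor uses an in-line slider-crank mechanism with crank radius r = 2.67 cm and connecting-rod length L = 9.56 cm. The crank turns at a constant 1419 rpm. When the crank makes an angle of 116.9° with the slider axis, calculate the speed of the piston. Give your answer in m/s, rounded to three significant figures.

3.08

ω = 2π·1419/60 = 148.6 rad/s
For an in-line slider-crank, x = r cosθ + √(L² − r² sin²θ), so v = −rω sinθ·[1 + r cosθ/√(L² − r² sin²θ)].
With r = 0.0267 m, L = 0.0956 m, θ = 116.9°: √(L² − r² sin²θ) = 0.092587 m.
v = −0.0267·148.6·0.89180·[1 + 0.0267·-0.45243/0.092587] = -3.0766 m/s.
|v| = 3.0766 m/s.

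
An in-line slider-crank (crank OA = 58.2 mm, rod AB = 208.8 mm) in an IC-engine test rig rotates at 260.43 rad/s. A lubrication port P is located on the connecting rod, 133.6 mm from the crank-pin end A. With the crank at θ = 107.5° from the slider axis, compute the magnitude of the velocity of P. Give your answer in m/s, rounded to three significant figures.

13.7

ω = 260.4 rad/s.  Crank-pin speed |V_A| = rω = 15.157 m/s, perpendicular to OA.
Rod angle: sinφ = −(r/L) sinθ ⇒ φ = -15.417°; ω_rod = −rω cosθ/√(L²−r²sin²θ) = +22.643 rad/s.
V_P = V_A + ω_rod × AP, with AP = 0.1336 m along the rod.
Components: V_Px = −rω sinθ − a·ω_rod·sinφ = -13.651 m/s;  V_Py = rω cosθ + a·ω_rod·cosφ = -1.6415 m/s.
|V_P| = √(V_Px² + V_Py²) = 13.75 m/s.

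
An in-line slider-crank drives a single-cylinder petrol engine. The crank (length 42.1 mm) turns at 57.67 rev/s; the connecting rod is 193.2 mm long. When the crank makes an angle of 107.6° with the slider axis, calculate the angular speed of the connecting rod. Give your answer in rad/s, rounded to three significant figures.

24.4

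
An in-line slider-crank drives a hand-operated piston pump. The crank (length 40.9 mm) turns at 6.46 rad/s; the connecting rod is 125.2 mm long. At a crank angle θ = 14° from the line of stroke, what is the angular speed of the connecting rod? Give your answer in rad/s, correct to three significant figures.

ω = 6.46 rad/s
The rod makes angle φ with the slider axis where L sinφ = r sinθ; differentiating, L cosφ·φ̇ = r ω cosθ.
L cosφ = √(L² − r² sin²θ) = 0.12481 m.
|ω_rod| = r ω |cosθ| / √(L² − r² sin²θ) = 0.0409·6.46·0.97030/0.12481 = 2.0541 rad/s.

2.05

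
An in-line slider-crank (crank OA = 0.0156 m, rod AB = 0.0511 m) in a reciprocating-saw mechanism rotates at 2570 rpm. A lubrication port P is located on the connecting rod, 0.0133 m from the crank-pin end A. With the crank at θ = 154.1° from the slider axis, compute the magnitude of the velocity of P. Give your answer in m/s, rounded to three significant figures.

ω = 269.1 rad/s.  Crank-pin speed |V_A| = rω = 4.1984 m/s, perpendicular to OA.
Rod angle: sinφ = −(r/L) sinθ ⇒ φ = -7.663°; ω_rod = −rω cosθ/√(L²−r²sin²θ) = +74.575 rad/s.
V_P = V_A + ω_rod × AP, with AP = 0.0133 m along the rod.
Components: V_Px = −rω sinθ − a·ω_rod·sinφ = -1.7016 m/s;  V_Py = rω cosθ + a·ω_rod·cosφ = -2.7937 m/s.
|V_P| = √(V_Px² + V_Py²) = 3.2712 m/s.

3.27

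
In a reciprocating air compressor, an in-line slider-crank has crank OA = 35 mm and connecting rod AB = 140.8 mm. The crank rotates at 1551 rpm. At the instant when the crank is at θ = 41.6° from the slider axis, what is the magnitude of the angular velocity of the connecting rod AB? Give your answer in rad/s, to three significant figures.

30.6

ω = 162.4 rad/s (converted from 1551 rpm).
The rod makes angle φ with the slider axis where L sinφ = r sinθ; differentiating, L cosφ·φ̇ = r ω cosθ.
L cosφ = √(L² − r² sin²θ) = 0.13887 m.
|ω_rod| = r ω |cosθ| / √(L² − r² sin²θ) = 0.035·162.4·0.74780/0.13887 = 30.612 rad/s.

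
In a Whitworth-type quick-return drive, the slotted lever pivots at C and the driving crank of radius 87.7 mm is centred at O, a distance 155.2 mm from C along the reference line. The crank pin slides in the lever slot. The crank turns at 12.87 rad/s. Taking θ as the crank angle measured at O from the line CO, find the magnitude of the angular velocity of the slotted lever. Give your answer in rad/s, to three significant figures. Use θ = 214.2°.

ω = 12.87 rad/s
Crank pin A relative to C: A = (d + r cosθ, r sinθ); lever angle φ = atan2(r sinθ, d + r cosθ).
Differentiating tanφ: φ̇ = rω(d cosθ + r)/(d² + r² + 2dr cosθ).
d² + r² + 2dr cosθ = |CA|² = 0.00926348 m²;  d cosθ + r = -0.040663 m.
|ω_lever| = |0.0877·12.87·-0.040663| / 0.00926348 = 4.9545 rad/s.

4.95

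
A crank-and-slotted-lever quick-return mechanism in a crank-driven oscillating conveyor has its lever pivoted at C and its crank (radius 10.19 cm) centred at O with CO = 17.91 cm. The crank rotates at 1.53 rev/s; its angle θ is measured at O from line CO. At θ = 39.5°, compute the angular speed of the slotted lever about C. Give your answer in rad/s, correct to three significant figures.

3.33

ω = 9.613 rad/s (from 1.53 rev/s).
Crank pin A relative to C: A = (d + r cosθ, r sinθ); lever angle φ = atan2(r sinθ, d + r cosθ).
Differentiating tanφ: φ̇ = rω(d cosθ + r)/(d² + r² + 2dr cosθ).
d² + r² + 2dr cosθ = |CA|² = 0.0706252 m²;  d cosθ + r = +0.2401 m.
|ω_lever| = |0.1019·9.613·+0.2401| / 0.0706252 = 3.3302 rad/s.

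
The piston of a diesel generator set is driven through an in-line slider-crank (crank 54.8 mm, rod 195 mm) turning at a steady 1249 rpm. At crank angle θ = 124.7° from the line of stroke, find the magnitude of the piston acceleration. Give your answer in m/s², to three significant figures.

624

ω = 2π·1249/60 = 130.8 rad/s
x(θ) = r cosθ + √(L² − r² sin²θ); with ω constant, a = ω²·d²x/dθ².
d²x/dθ² = −r cosθ − r²(cos2θ)/√u − r⁴ sin²2θ/(4u^{3/2}),  u = L² − r² sin²θ = 0.0359952 m².
Substituting r = 0.0548 m, L = 0.195 m, θ = 124.7°: d²x/dθ² = +0.036476 m.
a = ω²·d²x/dθ² = (130.8)²·(+0.036476) = +624.01 m/s²;  |a| = 624.01 m/s².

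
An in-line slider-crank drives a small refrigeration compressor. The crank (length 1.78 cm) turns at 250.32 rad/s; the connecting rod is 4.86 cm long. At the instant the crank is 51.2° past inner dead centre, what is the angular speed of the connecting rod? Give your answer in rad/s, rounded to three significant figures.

ω = 250.3 rad/s
The rod makes angle φ with the slider axis where L sinφ = r sinθ; differentiating, L cosφ·φ̇ = r ω cosθ.
L cosφ = √(L² − r² sin²θ) = 0.046578 m.
|ω_rod| = r ω |cosθ| / √(L² − r² sin²θ) = 0.0178·250.3·0.62660/0.046578 = 59.941 rad/s.

59.9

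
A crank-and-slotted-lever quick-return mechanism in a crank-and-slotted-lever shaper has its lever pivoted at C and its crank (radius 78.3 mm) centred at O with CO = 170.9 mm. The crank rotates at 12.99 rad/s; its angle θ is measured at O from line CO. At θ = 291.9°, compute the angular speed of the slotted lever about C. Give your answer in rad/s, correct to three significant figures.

3.19

ω = 12.99 rad/s
Crank pin A relative to C: A = (d + r cosθ, r sinθ); lever angle φ = atan2(r sinθ, d + r cosθ).
Differentiating tanφ: φ̇ = rω(d cosθ + r)/(d² + r² + 2dr cosθ).
d² + r² + 2dr cosθ = |CA|² = 0.0453199 m²;  d cosθ + r = +0.14204 m.
|ω_lever| = |0.0783·12.99·+0.14204| / 0.0453199 = 3.1879 rad/s.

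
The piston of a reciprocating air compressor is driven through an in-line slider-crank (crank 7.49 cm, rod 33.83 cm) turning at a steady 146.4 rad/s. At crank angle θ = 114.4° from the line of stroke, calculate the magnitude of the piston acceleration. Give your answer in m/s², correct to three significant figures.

900

ω = 146.4 rad/s
x(θ) = r cosθ + √(L² − r² sin²θ); with ω constant, a = ω²·d²x/dθ².
d²x/dθ² = −r cosθ − r²(cos2θ)/√u − r⁴ sin²2θ/(4u^{3/2}),  u = L² − r² sin²θ = 0.109794 m².
Substituting r = 0.0749 m, L = 0.3383 m, θ = 114.4°: d²x/dθ² = +0.041971 m.
a = ω²·d²x/dθ² = (146.4)²·(+0.041971) = +899.57 m/s²;  |a| = 899.57 m/s².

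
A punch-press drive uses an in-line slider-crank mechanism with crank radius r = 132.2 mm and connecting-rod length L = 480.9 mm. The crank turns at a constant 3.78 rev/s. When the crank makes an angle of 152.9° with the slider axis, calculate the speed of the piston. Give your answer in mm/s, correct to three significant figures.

ω = 2π·3.78 = 23.75 rad/s
For an in-line slider-crank, x = r cosθ + √(L² − r² sin²θ), so v = −rω sinθ·[1 + r cosθ/√(L² − r² sin²θ)].
With r = 0.1322 m, L = 0.4809 m, θ = 152.9°: √(L² − r² sin²θ) = 0.47711 m.
v = −0.1322·23.75·0.45554·[1 + 0.1322·-0.89021/0.47711] = -1.0775 m/s.
|v| = 1.0775 m/s = 1077.5 mm/s.

1080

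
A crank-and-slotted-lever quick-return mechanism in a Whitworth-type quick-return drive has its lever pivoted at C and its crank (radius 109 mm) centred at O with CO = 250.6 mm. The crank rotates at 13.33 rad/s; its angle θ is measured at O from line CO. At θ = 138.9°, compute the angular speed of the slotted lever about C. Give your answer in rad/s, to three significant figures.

ω = 13.33 rad/s
Crank pin A relative to C: A = (d + r cosθ, r sinθ); lever angle φ = atan2(r sinθ, d + r cosθ).
Differentiating tanφ: φ̇ = rω(d cosθ + r)/(d² + r² + 2dr cosθ).
d² + r² + 2dr cosθ = |CA|² = 0.0335136 m²;  d cosθ + r = -0.079843 m.
|ω_lever| = |0.109·13.33·-0.079843| / 0.0335136 = 3.4616 rad/s.

3.46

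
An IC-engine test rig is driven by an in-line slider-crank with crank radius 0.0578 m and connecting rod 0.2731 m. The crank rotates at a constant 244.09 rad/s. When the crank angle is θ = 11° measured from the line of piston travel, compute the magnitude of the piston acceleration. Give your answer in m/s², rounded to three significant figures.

ω = 244.1 rad/s
x(θ) = r cosθ + √(L² − r² sin²θ); with ω constant, a = ω²·d²x/dθ².
d²x/dθ² = −r cosθ − r²(cos2θ)/√u − r⁴ sin²2θ/(4u^{3/2}),  u = L² − r² sin²θ = 0.074462 m².
Substituting r = 0.0578 m, L = 0.2731 m, θ = 11°: d²x/dθ² = -0.068109 m.
a = ω²·d²x/dθ² = (244.1)²·(-0.068109) = -4057.9 m/s²;  |a| = 4057.9 m/s².

4060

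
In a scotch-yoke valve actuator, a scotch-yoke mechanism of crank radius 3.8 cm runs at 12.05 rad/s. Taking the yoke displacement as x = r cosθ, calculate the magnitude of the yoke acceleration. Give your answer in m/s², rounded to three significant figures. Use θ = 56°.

3.09

ω = 12.05 rad/s
x = r cosθ ⇒ ẍ = −rω² cosθ (ω constant).
|a| = rω²|cosθ| = 0.038·(12.05)²·|cos 56°| = 3.0855 m/s².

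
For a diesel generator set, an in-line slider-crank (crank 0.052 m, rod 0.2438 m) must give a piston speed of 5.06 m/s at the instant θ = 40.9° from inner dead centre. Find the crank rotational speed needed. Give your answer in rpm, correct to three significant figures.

1220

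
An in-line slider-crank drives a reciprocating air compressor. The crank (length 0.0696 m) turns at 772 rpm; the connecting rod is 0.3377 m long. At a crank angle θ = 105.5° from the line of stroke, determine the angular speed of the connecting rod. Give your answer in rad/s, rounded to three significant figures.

4.54

ω = 80.84 rad/s (converted from 772 rpm).
The rod makes angle φ with the slider axis where L sinφ = r sinθ; differentiating, L cosφ·φ̇ = r ω cosθ.
L cosφ = √(L² − r² sin²θ) = 0.33097 m.
|ω_rod| = r ω |cosθ| / √(L² − r² sin²θ) = 0.0696·80.84·0.26724/0.33097 = 4.5432 rad/s.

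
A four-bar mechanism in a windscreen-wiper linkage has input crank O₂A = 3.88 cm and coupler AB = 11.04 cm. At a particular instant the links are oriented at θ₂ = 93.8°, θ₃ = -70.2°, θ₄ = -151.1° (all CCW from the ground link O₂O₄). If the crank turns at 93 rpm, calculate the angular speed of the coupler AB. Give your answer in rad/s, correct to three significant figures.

3.14

ω₂ = 9.739 rad/s (from 93 rpm).
Differentiating the loop-closure r₂e^{iθ₂}+r₃e^{iθ₃}=r₁+r₄e^{iθ₄} gives r₂ω₂e^{iθ₂}+r₃ω₃e^{iθ₃}=r₄ω₄e^{iθ₄}.
Eliminating the other unknown: ω₃ = r₂ω₂ sin(θ₄−θ₂) / [r₃ sin(θ₃−θ₄)].
Numerator sine = +0.90557; denominator sine = +0.98741.
Result = 0.0388·9.739·(+0.90557) / (0.1104·(+0.98741)) = +3.139 rad/s; magnitude 3.139 rad/s.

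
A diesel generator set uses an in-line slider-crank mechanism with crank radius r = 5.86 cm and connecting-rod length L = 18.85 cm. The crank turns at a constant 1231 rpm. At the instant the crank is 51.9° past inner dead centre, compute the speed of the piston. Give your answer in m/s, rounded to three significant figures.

7.12

ω = 2π·1231/60 = 128.9 rad/s
For an in-line slider-crank, x = r cosθ + √(L² − r² sin²θ), so v = −rω sinθ·[1 + r cosθ/√(L² − r² sin²θ)].
With r = 0.0586 m, L = 0.1885 m, θ = 51.9°: √(L² − r² sin²θ) = 0.18277 m.
v = −0.0586·128.9·0.78694·[1 + 0.0586·0.61704/0.18277] = -7.1206 m/s.
|v| = 7.1206 m/s.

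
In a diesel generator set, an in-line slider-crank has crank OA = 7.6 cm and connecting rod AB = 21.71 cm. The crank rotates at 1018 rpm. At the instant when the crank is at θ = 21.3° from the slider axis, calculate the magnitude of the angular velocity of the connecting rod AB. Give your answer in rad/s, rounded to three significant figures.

ω = 106.6 rad/s (converted from 1018 rpm).
The rod makes angle φ with the slider axis where L sinφ = r sinθ; differentiating, L cosφ·φ̇ = r ω cosθ.
L cosφ = √(L² − r² sin²θ) = 0.21534 m.
|ω_rod| = r ω |cosθ| / √(L² − r² sin²θ) = 0.076·106.6·0.93169/0.21534 = 35.054 rad/s.

35.1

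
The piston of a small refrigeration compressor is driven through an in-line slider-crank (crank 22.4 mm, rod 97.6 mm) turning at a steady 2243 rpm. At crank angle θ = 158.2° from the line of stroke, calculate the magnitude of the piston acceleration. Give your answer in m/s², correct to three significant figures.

ω = 2π·2243/60 = 234.9 rad/s
x(θ) = r cosθ + √(L² − r² sin²θ); with ω constant, a = ω²·d²x/dθ².
d²x/dθ² = −r cosθ − r²(cos2θ)/√u − r⁴ sin²2θ/(4u^{3/2}),  u = L² − r² sin²θ = 0.00945656 m².
Substituting r = 0.0224 m, L = 0.0976 m, θ = 158.2°: d²x/dθ² = +0.017029 m.
a = ω²·d²x/dθ² = (234.9)²·(+0.017029) = +939.52 m/s²;  |a| = 939.52 m/s².

940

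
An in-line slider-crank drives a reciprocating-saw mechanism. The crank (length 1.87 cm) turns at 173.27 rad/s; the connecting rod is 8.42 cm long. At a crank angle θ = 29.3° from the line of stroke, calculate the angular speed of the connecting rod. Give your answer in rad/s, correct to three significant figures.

33.8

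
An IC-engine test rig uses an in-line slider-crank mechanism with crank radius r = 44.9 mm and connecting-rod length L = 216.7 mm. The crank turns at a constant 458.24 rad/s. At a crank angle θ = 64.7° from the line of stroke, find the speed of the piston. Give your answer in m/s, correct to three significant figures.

20.3

ω = 458.2 rad/s
For an in-line slider-crank, x = r cosθ + √(L² − r² sin²θ), so v = −rω sinθ·[1 + r cosθ/√(L² − r² sin²θ)].
With r = 0.0449 m, L = 0.2167 m, θ = 64.7°: √(L² − r² sin²θ) = 0.21286 m.
v = −0.0449·458.2·0.90408·[1 + 0.0449·0.42736/0.21286] = -20.278 m/s.
|v| = 20.278 m/s.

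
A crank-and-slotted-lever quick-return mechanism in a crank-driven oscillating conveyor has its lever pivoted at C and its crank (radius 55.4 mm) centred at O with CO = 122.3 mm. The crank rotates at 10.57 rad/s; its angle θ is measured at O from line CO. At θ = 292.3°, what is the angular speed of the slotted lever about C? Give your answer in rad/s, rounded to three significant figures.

2.57

ω = 10.57 rad/s
Crank pin A relative to C: A = (d + r cosθ, r sinθ); lever angle φ = atan2(r sinθ, d + r cosθ).
Differentiating tanφ: φ̇ = rω(d cosθ + r)/(d² + r² + 2dr cosθ).
d² + r² + 2dr cosθ = |CA|² = 0.0231684 m²;  d cosθ + r = +0.10181 m.
|ω_lever| = |0.0554·10.57·+0.10181| / 0.0231684 = 2.5732 rad/s.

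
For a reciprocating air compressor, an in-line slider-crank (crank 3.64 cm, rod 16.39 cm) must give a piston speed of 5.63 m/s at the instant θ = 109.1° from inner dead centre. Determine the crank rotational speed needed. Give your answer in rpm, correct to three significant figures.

For an in-line slider-crank, |v_piston| = rω|sinθ|·[1 + r cosθ/√(L² − r² sin²θ)].
With r = 0.0364 m, L = 0.1639 m, θ = 109.1°: the bracketed kinematic factor |dx/dθ| = 0.03184 m.
ω = v/|dx/dθ| = 5.63/0.03184 = 176.82 rad/s.
N = 60ω/(2π) = 1688.5 rpm.

1690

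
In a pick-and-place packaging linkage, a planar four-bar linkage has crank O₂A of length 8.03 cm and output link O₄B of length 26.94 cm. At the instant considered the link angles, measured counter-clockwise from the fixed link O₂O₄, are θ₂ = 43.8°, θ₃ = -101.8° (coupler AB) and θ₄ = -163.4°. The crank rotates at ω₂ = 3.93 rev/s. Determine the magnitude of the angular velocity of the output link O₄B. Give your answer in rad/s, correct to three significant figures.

ω₂ = 24.69 rad/s (from 3.93 rev/s).
Differentiating the loop-closure r₂e^{iθ₂}+r₃e^{iθ₃}=r₁+r₄e^{iθ₄} gives r₂ω₂e^{iθ₂}+r₃ω₃e^{iθ₃}=r₄ω₄e^{iθ₄}.
Eliminating the other unknown: ω₄ = r₂ω₂ sin(θ₂−θ₃) / [r₄ sin(θ₄−θ₃)].
Numerator sine = +0.56497; denominator sine = -0.87965.
Result = 0.0803·24.69·(+0.56497) / (0.2694·(-0.87965)) = -4.7272 rad/s; magnitude 4.7272 rad/s.

4.73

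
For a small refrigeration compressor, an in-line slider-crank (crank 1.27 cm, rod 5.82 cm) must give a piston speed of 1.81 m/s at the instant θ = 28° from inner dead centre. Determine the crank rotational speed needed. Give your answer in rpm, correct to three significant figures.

2430

For an in-line slider-crank, |v_piston| = rω|sinθ|·[1 + r cosθ/√(L² − r² sin²θ)].
With r = 0.0127 m, L = 0.0582 m, θ = 28°: the bracketed kinematic factor |dx/dθ| = 0.0071171 m.
ω = v/|dx/dθ| = 1.81/0.0071171 = 254.32 rad/s.
N = 60ω/(2π) = 2428.5 rpm.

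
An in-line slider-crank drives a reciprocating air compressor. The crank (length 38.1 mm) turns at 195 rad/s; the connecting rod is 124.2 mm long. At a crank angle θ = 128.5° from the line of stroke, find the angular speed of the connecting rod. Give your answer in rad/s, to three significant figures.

38.4

ω = 195 rad/s
The rod makes angle φ with the slider axis where L sinφ = r sinθ; differentiating, L cosφ·φ̇ = r ω cosθ.
L cosφ = √(L² − r² sin²θ) = 0.12057 m.
|ω_rod| = r ω |cosθ| / √(L² − r² sin²θ) = 0.0381·195·0.62251/0.12057 = 38.36 rad/s.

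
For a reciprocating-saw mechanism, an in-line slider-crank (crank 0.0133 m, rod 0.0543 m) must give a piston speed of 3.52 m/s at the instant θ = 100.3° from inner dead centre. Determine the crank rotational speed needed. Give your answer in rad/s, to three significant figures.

282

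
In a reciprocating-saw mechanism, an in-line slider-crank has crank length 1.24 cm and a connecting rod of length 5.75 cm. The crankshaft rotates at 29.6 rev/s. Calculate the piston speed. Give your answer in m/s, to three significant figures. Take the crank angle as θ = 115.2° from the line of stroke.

1.89

ω = 2π·29.6 = 186 rad/s
For an in-line slider-crank, x = r cosθ + √(L² − r² sin²θ), so v = −rω sinθ·[1 + r cosθ/√(L² − r² sin²θ)].
With r = 0.0124 m, L = 0.0575 m, θ = 115.2°: √(L² − r² sin²θ) = 0.056395 m.
v = −0.0124·186·0.90483·[1 + 0.0124·-0.42578/0.056395] = -1.8913 m/s.
|v| = 1.8913 m/s.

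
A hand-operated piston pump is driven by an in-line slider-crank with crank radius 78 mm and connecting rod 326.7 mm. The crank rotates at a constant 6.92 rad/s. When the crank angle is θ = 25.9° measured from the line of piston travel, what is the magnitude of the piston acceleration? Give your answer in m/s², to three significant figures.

ω = 6.92 rad/s
x(θ) = r cosθ + √(L² − r² sin²θ); with ω constant, a = ω²·d²x/dθ².
d²x/dθ² = −r cosθ − r²(cos2θ)/√u − r⁴ sin²2θ/(4u^{3/2}),  u = L² − r² sin²θ = 0.105572 m².
Substituting r = 0.078 m, L = 0.3267 m, θ = 25.9°: d²x/dθ² = -0.081912 m.
a = ω²·d²x/dθ² = (6.92)²·(-0.081912) = -3.9225 m/s²;  |a| = 3.9225 m/s².

3.92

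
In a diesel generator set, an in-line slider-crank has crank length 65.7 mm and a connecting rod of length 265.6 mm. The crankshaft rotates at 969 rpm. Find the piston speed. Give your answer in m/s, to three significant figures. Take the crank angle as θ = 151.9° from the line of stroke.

2.45

ω = 2π·969/60 = 101.5 rad/s
For an in-line slider-crank, x = r cosθ + √(L² − r² sin²θ), so v = −rω sinθ·[1 + r cosθ/√(L² − r² sin²θ)].
With r = 0.0657 m, L = 0.2656 m, θ = 151.9°: √(L² − r² sin²θ) = 0.26379 m.
v = −0.0657·101.5·0.47101·[1 + 0.0657·-0.88213/0.26379] = -2.4502 m/s.
|v| = 2.4502 m/s.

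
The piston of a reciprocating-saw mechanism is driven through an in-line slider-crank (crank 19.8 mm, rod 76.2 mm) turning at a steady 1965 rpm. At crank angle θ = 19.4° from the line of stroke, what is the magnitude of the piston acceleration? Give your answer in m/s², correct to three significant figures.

ω = 2π·1965/60 = 205.8 rad/s
x(θ) = r cosθ + √(L² − r² sin²θ); with ω constant, a = ω²·d²x/dθ².
d²x/dθ² = −r cosθ − r²(cos2θ)/√u − r⁴ sin²2θ/(4u^{3/2}),  u = L² − r² sin²θ = 0.00576319 m².
Substituting r = 0.0198 m, L = 0.0762 m, θ = 19.4°: d²x/dθ² = -0.022735 m.
a = ω²·d²x/dθ² = (205.8)²·(-0.022735) = -962.67 m/s²;  |a| = 962.67 m/s².

963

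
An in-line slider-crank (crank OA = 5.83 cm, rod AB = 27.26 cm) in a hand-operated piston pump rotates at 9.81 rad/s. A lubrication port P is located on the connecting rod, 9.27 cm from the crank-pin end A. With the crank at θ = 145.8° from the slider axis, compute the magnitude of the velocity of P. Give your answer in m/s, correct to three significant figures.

0.434

ω = 9.81 rad/s.  Crank-pin speed |V_A| = rω = 0.57192 m/s, perpendicular to OA.
Rod angle: sinφ = −(r/L) sinθ ⇒ φ = -6.904°; ω_rod = −rω cosθ/√(L²−r²sin²θ) = +1.7479 rad/s.
V_P = V_A + ω_rod × AP, with AP = 0.0927 m along the rod.
Components: V_Px = −rω sinθ − a·ω_rod·sinφ = -0.30199 m/s;  V_Py = rω cosθ + a·ω_rod·cosφ = -0.31217 m/s.
|V_P| = √(V_Px² + V_Py²) = 0.43434 m/s.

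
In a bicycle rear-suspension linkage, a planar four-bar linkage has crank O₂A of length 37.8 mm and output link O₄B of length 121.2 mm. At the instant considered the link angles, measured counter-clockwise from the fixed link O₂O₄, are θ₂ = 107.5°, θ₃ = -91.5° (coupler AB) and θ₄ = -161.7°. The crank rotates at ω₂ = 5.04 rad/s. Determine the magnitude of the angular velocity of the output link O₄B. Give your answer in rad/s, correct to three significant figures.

ω₂ = 5.04 rad/s
Differentiating the loop-closure r₂e^{iθ₂}+r₃e^{iθ₃}=r₁+r₄e^{iθ₄} gives r₂ω₂e^{iθ₂}+r₃ω₃e^{iθ₃}=r₄ω₄e^{iθ₄}.
Eliminating the other unknown: ω₄ = r₂ω₂ sin(θ₂−θ₃) / [r₄ sin(θ₄−θ₃)].
Numerator sine = -0.32557; denominator sine = -0.94088.
Result = 0.0378·5.04·(-0.32557) / (0.1212·(-0.94088)) = +0.54391 rad/s; magnitude 0.54391 rad/s.

0.544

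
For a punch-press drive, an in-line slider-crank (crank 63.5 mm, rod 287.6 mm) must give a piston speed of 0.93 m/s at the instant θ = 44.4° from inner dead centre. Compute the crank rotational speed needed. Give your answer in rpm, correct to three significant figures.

172

For an in-line slider-crank, |v_piston| = rω|sinθ|·[1 + r cosθ/√(L² − r² sin²θ)].
With r = 0.0635 m, L = 0.2876 m, θ = 44.4°: the bracketed kinematic factor |dx/dθ| = 0.051522 m.
ω = v/|dx/dθ| = 0.93/0.051522 = 18.05 rad/s.
N = 60ω/(2π) = 172.37 rpm.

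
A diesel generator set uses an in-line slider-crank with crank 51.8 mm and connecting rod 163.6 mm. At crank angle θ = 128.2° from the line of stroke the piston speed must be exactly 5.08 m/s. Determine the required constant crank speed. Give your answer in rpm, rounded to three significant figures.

For an in-line slider-crank, |v_piston| = rω|sinθ|·[1 + r cosθ/√(L² − r² sin²θ)].
With r = 0.0518 m, L = 0.1636 m, θ = 128.2°: the bracketed kinematic factor |dx/dθ| = 0.032478 m.
ω = v/|dx/dθ| = 5.08/0.032478 = 156.41 rad/s.
N = 60ω/(2π) = 1493.6 rpm.

1490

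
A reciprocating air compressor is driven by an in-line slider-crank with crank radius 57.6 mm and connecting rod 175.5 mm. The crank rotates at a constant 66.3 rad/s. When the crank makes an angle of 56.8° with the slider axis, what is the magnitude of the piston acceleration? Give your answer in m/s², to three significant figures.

106

ω = 66.3 rad/s
x(θ) = r cosθ + √(L² − r² sin²θ); with ω constant, a = ω²·d²x/dθ².
d²x/dθ² = −r cosθ − r²(cos2θ)/√u − r⁴ sin²2θ/(4u^{3/2}),  u = L² − r² sin²θ = 0.0284772 m².
Substituting r = 0.0576 m, L = 0.1755 m, θ = 56.8°: d²x/dθ² = -0.024149 m.
a = ω²·d²x/dθ² = (66.3)²·(-0.024149) = -106.15 m/s²;  |a| = 106.15 m/s².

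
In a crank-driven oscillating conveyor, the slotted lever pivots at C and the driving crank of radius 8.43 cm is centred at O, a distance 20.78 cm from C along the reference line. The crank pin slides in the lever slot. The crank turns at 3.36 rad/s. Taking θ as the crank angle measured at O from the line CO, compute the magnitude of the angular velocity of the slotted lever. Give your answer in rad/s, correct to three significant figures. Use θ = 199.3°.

ω = 3.36 rad/s
Crank pin A relative to C: A = (d + r cosθ, r sinθ); lever angle φ = atan2(r sinθ, d + r cosθ).
Differentiating tanφ: φ̇ = rω(d cosθ + r)/(d² + r² + 2dr cosθ).
d² + r² + 2dr cosθ = |CA|² = 0.0172212 m²;  d cosθ + r = -0.11182 m.
|ω_lever| = |0.0843·3.36·-0.11182| / 0.0172212 = 1.8392 rad/s.

1.84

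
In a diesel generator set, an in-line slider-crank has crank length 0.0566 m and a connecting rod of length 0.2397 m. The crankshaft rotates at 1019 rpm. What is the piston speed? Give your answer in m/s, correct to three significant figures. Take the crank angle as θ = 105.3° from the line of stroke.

ω = 2π·1019/60 = 106.7 rad/s
For an in-line slider-crank, x = r cosθ + √(L² − r² sin²θ), so v = −rω sinθ·[1 + r cosθ/√(L² − r² sin²θ)].
With r = 0.0566 m, L = 0.2397 m, θ = 105.3°: √(L² − r² sin²θ) = 0.2334 m.
v = −0.0566·106.7·0.96456·[1 + 0.0566·-0.26387/0.2334] = -5.4529 m/s.
|v| = 5.4529 m/s.

5.45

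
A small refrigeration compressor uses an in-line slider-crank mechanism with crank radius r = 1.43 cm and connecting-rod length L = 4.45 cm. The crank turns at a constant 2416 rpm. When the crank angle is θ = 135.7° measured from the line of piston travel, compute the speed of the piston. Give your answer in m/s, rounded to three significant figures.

1.93

ω = 2π·2416/60 = 253 rad/s
For an in-line slider-crank, x = r cosθ + √(L² − r² sin²θ), so v = −rω sinθ·[1 + r cosθ/√(L² − r² sin²θ)].
With r = 0.0143 m, L = 0.0445 m, θ = 135.7°: √(L² − r² sin²θ) = 0.043365 m.
v = −0.0143·253·0.69842·[1 + 0.0143·-0.71569/0.043365] = -1.9305 m/s.
|v| = 1.9305 m/s.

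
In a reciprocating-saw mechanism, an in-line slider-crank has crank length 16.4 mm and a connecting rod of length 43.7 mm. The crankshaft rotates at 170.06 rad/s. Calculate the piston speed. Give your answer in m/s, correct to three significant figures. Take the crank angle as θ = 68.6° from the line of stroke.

2.98

ω = 170.1 rad/s
For an in-line slider-crank, x = r cosθ + √(L² − r² sin²θ), so v = −rω sinθ·[1 + r cosθ/√(L² − r² sin²θ)].
With r = 0.0164 m, L = 0.0437 m, θ = 68.6°: √(L² − r² sin²θ) = 0.040946 m.
v = −0.0164·170.1·0.93106·[1 + 0.0164·0.36488/0.040946] = -2.9762 m/s.
|v| = 2.9762 m/s.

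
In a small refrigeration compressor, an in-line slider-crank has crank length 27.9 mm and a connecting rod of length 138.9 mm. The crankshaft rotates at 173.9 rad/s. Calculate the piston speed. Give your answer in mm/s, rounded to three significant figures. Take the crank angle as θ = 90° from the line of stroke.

ω = 173.9 rad/s
For an in-line slider-crank, x = r cosθ + √(L² − r² sin²θ), so v = −rω sinθ·[1 + r cosθ/√(L² − r² sin²θ)].
With r = 0.0279 m, L = 0.1389 m, θ = 90°: √(L² − r² sin²θ) = 0.13607 m.
v = −0.0279·173.9·1.00000·[1 + 0.0279·0.00000/0.13607] = -4.8518 m/s.
|v| = 4.8518 m/s = 4851.8 mm/s.

4850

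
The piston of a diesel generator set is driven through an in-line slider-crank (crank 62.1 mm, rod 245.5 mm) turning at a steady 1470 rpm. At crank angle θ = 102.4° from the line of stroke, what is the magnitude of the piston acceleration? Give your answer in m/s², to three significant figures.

ω = 2π·1470/60 = 153.9 rad/s
x(θ) = r cosθ + √(L² − r² sin²θ); with ω constant, a = ω²·d²x/dθ².
d²x/dθ² = −r cosθ − r²(cos2θ)/√u − r⁴ sin²2θ/(4u^{3/2}),  u = L² − r² sin²θ = 0.0565917 m².
Substituting r = 0.0621 m, L = 0.2455 m, θ = 102.4°: d²x/dθ² = +0.028002 m.
a = ω²·d²x/dθ² = (153.9)²·(+0.028002) = +663.57 m/s²;  |a| = 663.57 m/s².

664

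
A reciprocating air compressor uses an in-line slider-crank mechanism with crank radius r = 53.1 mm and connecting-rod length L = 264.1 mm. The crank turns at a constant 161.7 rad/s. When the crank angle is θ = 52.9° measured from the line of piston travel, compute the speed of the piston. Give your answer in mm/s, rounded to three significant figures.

ω = 161.7 rad/s
For an in-line slider-crank, x = r cosθ + √(L² − r² sin²θ), so v = −rω sinθ·[1 + r cosθ/√(L² − r² sin²θ)].
With r = 0.0531 m, L = 0.2641 m, θ = 52.9°: √(L² − r² sin²θ) = 0.26068 m.
v = −0.0531·161.7·0.79758·[1 + 0.0531·0.60321/0.26068] = -7.6897 m/s.
|v| = 7.6897 m/s = 7689.7 mm/s.

7690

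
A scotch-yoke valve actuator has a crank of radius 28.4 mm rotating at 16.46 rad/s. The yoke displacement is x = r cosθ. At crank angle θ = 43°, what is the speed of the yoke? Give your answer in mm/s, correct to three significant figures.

319

ω = 16.46 rad/s
x = r cosθ ⇒ ẋ = −rω sinθ.
|v| = rω|sinθ| = 0.0284·16.46·|sin 43°| = 0.31881 m/s = 318.81 mm/s.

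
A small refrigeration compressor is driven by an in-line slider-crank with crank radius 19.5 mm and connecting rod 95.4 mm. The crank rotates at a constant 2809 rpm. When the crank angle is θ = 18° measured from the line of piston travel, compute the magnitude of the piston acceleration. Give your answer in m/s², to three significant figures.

ω = 2π·2809/60 = 294.2 rad/s
x(θ) = r cosθ + √(L² − r² sin²θ); with ω constant, a = ω²·d²x/dθ².
d²x/dθ² = −r cosθ − r²(cos2θ)/√u − r⁴ sin²2θ/(4u^{3/2}),  u = L² − r² sin²θ = 0.00906485 m².
Substituting r = 0.0195 m, L = 0.0954 m, θ = 18°: d²x/dθ² = -0.021791 m.
a = ω²·d²x/dθ² = (294.2)²·(-0.021791) = -1885.6 m/s²;  |a| = 1885.6 m/s².

1890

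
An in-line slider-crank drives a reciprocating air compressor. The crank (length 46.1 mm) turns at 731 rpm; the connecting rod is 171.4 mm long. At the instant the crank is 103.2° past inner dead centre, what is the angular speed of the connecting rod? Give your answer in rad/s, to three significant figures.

4.87

ω = 76.55 rad/s (converted from 731 rpm).
The rod makes angle φ with the slider axis where L sinφ = r sinθ; differentiating, L cosφ·φ̇ = r ω cosθ.
L cosφ = √(L² − r² sin²θ) = 0.16542 m.
|ω_rod| = r ω |cosθ| / √(L² − r² sin²θ) = 0.0461·76.55·0.22835/0.16542 = 4.8715 rad/s.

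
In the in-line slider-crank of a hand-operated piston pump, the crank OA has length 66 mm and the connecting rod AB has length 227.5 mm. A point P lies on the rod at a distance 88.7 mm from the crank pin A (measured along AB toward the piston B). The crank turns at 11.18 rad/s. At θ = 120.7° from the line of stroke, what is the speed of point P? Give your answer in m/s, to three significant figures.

ω = 11.18 rad/s.  Crank-pin speed |V_A| = rω = 0.73788 m/s, perpendicular to OA.
Rod angle: sinφ = −(r/L) sinθ ⇒ φ = -14.445°; ω_rod = −rω cosθ/√(L²−r²sin²θ) = +1.71 rad/s.
V_P = V_A + ω_rod × AP, with AP = 0.0887 m along the rod.
Components: V_Px = −rω sinθ − a·ω_rod·sinφ = -0.59663 m/s;  V_Py = rω cosθ + a·ω_rod·cosφ = -0.22984 m/s.
|V_P| = √(V_Px² + V_Py²) = 0.63937 m/s.

0.639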